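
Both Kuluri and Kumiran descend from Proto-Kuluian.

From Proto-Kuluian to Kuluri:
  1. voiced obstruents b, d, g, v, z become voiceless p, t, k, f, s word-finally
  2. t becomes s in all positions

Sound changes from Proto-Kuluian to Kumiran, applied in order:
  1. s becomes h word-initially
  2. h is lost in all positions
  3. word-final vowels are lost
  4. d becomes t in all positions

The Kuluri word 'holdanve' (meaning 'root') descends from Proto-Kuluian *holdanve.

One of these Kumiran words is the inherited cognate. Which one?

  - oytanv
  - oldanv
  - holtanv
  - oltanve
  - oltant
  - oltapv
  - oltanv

Kumiran: *holdanve > oldanve > oldanv > oltanv  (by h-loss, apocope, unconditioned shift)
The other candidates each miss or misapply at least one Kumiran change.

oltanv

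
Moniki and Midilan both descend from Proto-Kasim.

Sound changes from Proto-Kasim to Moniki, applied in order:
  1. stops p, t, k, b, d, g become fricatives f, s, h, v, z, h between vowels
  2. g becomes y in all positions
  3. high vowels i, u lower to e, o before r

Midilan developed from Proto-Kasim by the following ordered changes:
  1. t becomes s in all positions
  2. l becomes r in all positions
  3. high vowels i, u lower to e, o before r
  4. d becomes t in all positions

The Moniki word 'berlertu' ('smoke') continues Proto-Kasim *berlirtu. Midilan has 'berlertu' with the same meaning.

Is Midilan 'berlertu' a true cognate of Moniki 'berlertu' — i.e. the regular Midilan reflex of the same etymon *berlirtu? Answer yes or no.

no

Derive the expected Midilan reflex of *berlirtu:
Midilan: start from *berlirtu.
  rule 1 (unconditioned shift): berlirtu → berlirsu
  rule 2 (unconditioned shift): berlirsu → berrirsu
  rule 3 (pre-rhotic lowering): berrirsu → berrersu
  rule 4: no change — berrersu
  ⇒ Midilan berrersu
The regular Midilan reflex would be 'berrersu', but the attested form is 'berlertu'. The correspondence is irregular, so they are not cognates (the Midilan form has a different source).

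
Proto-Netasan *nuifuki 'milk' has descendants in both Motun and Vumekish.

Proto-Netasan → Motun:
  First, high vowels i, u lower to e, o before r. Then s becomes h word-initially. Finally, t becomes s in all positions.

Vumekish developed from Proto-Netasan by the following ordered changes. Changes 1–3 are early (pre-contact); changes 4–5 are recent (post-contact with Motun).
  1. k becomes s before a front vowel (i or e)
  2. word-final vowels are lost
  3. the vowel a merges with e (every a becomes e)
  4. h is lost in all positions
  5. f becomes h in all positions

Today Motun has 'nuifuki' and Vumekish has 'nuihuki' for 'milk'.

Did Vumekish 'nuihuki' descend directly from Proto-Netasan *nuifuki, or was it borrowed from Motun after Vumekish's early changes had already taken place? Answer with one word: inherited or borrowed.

If inherited, *nuifuki would pass through all of Vumekish's changes:
Vumekish: start from *nuifuki.
  rule 1 (palatalisation): nuifuki → nuifusi
  rule 2 (apocope): nuifusi → nuifus
  rule 3: no change — nuifus
  rule 4: no change — nuifus
  rule 5 (unconditioned shift): nuifus → nuihus
  ⇒ Vumekish nuihus
If borrowed from Motun 'nuifuki' after the early changes, it would undergo only the recent ones:
  rule 4 (h-loss): no change (nuifuki)
  rule 5 (unconditioned shift): nuifuki → nuihuki
  ⇒ as a loan: nuihuki
Vumekish 'nuihuki' matches the loan outcome 'nuihuki', not the inherited 'nuihus' — it skipped the early Vumekish changes, so it was borrowed from Motun.

borrowed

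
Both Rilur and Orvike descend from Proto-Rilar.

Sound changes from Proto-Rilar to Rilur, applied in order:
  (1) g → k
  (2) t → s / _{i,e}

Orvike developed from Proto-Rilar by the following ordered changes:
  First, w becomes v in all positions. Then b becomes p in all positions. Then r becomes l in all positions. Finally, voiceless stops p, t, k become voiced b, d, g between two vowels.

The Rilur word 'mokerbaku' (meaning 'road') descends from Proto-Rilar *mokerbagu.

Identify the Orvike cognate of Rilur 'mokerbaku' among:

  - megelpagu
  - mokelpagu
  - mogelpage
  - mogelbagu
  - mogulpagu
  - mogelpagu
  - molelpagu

mogelpagu

Orvike: *mokerbagu > mokerpagu > mokelpagu > mogelpagu  (by unconditioned shift, unconditioned shift, intervocalic voicing)
Only 'mogelpagu' matches the regular Orvike development of *mokerbagu.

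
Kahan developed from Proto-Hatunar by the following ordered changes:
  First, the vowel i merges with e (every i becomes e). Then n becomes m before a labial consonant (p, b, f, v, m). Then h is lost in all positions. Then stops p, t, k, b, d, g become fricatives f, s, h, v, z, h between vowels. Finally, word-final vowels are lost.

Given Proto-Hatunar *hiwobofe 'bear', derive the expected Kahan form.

Kahan: *hiwobofe
  hiwobofe → hewobofe   [vowel merger]
  hewobofe (rule 2 does not apply)
  hewobofe → ewobofe   [h-loss]
  ewobofe → ewovofe   [intervocalic lenition]
  ewovofe → ewovof   [apocope]
  giving Kahan ewovof.

ewovof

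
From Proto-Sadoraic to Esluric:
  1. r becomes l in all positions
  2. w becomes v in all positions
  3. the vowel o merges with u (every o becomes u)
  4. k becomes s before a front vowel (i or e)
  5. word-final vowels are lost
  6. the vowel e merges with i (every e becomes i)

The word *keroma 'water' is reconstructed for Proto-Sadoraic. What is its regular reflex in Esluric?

Esluric: *keroma > keloma > keluma > seluma > selum > silum  (by unconditioned shift, vowel merger, palatalisation, apocope, vowel merger)

silum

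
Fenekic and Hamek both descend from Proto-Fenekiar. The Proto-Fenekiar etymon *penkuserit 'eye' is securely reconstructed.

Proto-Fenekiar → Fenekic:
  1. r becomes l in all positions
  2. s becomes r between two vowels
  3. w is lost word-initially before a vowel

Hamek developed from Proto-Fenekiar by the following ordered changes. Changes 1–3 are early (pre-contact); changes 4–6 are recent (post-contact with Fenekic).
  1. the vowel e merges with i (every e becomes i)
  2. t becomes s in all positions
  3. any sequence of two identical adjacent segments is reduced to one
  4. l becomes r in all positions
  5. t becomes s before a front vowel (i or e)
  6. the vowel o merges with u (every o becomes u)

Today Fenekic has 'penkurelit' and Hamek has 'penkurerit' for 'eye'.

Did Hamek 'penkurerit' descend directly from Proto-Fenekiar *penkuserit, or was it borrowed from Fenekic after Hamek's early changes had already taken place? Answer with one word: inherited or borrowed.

borrowed

If inherited, *penkuserit would pass through all of Hamek's changes:
Hamek: *penkuserit
  penkuserit → pinkusirit   [vowel merger]
  pinkusirit → pinkusiris   [unconditioned shift]
  pinkusiris (rule 3 does not apply)
  pinkusiris (rule 4 does not apply)
  pinkusiris (rule 5 does not apply)
  pinkusiris (rule 6 does not apply)
  giving Hamek pinkusiris.
If borrowed from Fenekic 'penkurelit' after the early changes, it would undergo only the recent ones:
  rule 4 (unconditioned shift): penkurelit → penkurerit
  rule 5 (palatalisation): no change (penkurerit)
  rule 6 (vowel merger): no change (penkurerit)
  ⇒ as a loan: penkurerit
Hamek 'penkurerit' matches the loan outcome 'penkurerit', not the inherited 'pinkusiris' — it skipped the early Hamek changes, so it was borrowed from Fenekic.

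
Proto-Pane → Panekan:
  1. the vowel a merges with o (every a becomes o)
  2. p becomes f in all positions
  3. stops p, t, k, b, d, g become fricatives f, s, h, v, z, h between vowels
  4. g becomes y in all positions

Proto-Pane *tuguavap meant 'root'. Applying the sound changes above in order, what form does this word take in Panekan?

Panekan: start from *tuguavap.
  rule 1 (vowel merger): tuguavap → tuguovop
  rule 2 (unconditioned shift): tuguovop → tuguovof
  rule 3 (intervocalic lenition): tuguovof → tuhuovof
  rule 4: no change — tuhuovof
  ⇒ Panekan tuhuovof

tuhuovof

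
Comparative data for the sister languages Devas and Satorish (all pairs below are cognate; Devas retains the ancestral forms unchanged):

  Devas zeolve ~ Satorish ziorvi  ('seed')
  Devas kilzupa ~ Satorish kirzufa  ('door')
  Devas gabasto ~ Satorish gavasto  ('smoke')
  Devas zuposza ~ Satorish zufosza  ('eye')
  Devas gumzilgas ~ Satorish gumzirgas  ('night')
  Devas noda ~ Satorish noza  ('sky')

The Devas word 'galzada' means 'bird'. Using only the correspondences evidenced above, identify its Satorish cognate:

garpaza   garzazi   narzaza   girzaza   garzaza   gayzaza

garzaza

kilzupa ~ kirzufa, gumzilgas ~ gumzirgas — Devas l corresponds to Satorish r after a vowel, before a consonant other than r, m, n, p, b, f, v.
noda ~ noza — Devas d corresponds to Satorish z between vowels (before a back vowel).
Applying these to Devas 'galzada':
  galzada → garzada   (l→r after a vowel, before a consonant other than r, m, n, p, b, f, v)
  garzada → garzaza   (d→z between vowels (before a back vowel))
So the Satorish cognate is 'garzaza'.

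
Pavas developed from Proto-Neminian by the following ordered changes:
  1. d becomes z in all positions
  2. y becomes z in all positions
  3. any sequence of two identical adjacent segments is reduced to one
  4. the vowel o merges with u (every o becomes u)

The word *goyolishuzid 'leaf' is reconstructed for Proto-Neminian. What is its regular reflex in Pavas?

Pavas: *goyolishuzid > goyolishuziz > gozolishuziz > guzulishuziz  (by unconditioned shift, unconditioned shift, vowel merger)

guzulishuziz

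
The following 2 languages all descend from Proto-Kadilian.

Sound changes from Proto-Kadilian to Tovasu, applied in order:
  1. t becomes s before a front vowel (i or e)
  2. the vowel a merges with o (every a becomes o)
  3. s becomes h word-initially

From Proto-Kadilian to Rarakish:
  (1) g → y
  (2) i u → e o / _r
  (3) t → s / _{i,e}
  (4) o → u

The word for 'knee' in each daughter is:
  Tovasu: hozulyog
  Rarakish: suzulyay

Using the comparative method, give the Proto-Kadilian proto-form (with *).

*sozulyag

Position 7: Tovasu has o, Rarakish has a. Rarakish preserves a here (none of its changes turn any other segment into a), so the proto-segment is *a.
Position 1: Tovasu has h, Rarakish has s. Taking the neighbouring segments as reconstructed: Tovasu h could go back to *s or *h; Rarakish s can only go back to *s — the one source consistent with every daughter is *s.
Position 2: Tovasu has o, Rarakish has u. Taking the neighbouring segments as reconstructed: Tovasu o could go back to *a or *o; Rarakish u could go back to *o or *u — the one source consistent with every daughter is *o.
Verify the candidate proto-form against each daughter:
Tovasu: *sozulyag
  sozulyag (rule 1 does not apply)
  sozulyag → sozulyog   [vowel merger]
  sozulyog → hozulyog   [debuccalisation]
  giving Tovasu hozulyog.
Rarakish: *sozulyag > sozulyay > suzulyay  (by unconditioned shift, vowel merger)
*sozulyag is the unique common source.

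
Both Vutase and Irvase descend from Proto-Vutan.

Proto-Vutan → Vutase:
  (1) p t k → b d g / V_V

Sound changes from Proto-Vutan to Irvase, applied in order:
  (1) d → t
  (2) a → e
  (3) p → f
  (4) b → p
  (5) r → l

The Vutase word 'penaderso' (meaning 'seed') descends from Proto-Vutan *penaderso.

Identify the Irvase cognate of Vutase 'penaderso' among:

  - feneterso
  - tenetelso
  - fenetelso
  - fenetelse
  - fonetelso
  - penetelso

fenetelso

Irvase: start from *penaderso.
  rule 1 (unconditioned shift): penaderso → penaterso
  rule 2 (vowel merger): penaterso → peneterso
  rule 3 (unconditioned shift): peneterso → feneterso
  rule 4: no change — feneterso
  rule 5 (unconditioned shift): feneterso → fenetelso
  ⇒ Irvase fenetelso
Among the options, 'fenetelso' alone shows every Irvase change applied in order.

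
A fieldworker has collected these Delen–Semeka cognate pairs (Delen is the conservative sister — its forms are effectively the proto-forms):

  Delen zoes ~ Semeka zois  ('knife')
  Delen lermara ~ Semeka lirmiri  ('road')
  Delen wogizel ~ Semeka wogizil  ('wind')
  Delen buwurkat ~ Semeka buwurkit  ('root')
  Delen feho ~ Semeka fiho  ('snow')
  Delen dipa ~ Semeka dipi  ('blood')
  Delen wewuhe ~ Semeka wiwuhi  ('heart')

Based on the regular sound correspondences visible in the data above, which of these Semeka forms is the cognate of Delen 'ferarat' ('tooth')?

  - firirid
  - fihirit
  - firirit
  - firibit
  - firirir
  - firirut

lermara ~ lirmiri — Delen e corresponds to Semeka i after a consonant, before r.
lermara ~ lirmiri — Delen a corresponds to Semeka i after a consonant, before r.
buwurkat ~ buwurkit — Delen a corresponds to Semeka i after a consonant, before a consonant other than r, m, n, p, b, f, v.
Applying these to Delen 'ferarat':
  ferarat → firarat   (e→i after a consonant, before r)
  firarat → firirat   (a→i after a consonant, before r)
  firirat → firirit   (a→i after a consonant, before a consonant other than r, m, n, p, b, f, v)
So the Semeka cognate is 'firirit'.

firirit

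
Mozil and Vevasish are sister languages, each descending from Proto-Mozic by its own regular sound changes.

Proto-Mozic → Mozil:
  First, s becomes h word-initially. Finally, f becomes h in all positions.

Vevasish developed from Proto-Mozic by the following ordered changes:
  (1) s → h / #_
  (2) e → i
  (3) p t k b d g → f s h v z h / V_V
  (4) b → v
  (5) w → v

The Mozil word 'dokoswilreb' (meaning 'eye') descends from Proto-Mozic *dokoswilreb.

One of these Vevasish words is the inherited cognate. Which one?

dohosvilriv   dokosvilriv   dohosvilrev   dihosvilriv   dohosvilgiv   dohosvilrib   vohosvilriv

dohosvilriv

Vevasish: start from *dokoswilreb.
  rule 1: no change — dokoswilreb
  rule 2 (vowel merger): dokoswilreb → dokoswilrib
  rule 3 (intervocalic lenition): dokoswilrib → dohoswilrib
  rule 4 (unconditioned shift): dohoswilrib → dohoswilriv
  rule 5 (unconditioned shift): dohoswilriv → dohosvilriv
  ⇒ Vevasish dohosvilriv
The other candidates each miss or misapply at least one Vevasish change.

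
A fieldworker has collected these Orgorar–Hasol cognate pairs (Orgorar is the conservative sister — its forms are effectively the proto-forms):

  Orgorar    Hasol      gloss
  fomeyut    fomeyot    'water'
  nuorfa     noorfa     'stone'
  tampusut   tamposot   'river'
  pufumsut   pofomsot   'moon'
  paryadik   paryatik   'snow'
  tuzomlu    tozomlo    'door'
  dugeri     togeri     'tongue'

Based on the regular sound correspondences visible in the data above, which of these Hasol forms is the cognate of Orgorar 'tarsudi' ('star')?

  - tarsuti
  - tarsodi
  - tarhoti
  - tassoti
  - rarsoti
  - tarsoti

tarsoti

fomeyut ~ fomeyot, tampusut ~ tamposot — Orgorar u corresponds to Hasol o after a consonant, before a consonant other than r, m, n, p, b, f, v.
paryadik ~ paryatik — Orgorar d corresponds to Hasol t between vowels (before a front vowel).
Applying these to Orgorar 'tarsudi':
  tarsudi → tarsodi   (u→o after a consonant, before a consonant other than r, m, n, p, b, f, v)
  tarsodi → tarsoti   (d→t between vowels (before a front vowel))
So the Hasol cognate is 'tarsoti'.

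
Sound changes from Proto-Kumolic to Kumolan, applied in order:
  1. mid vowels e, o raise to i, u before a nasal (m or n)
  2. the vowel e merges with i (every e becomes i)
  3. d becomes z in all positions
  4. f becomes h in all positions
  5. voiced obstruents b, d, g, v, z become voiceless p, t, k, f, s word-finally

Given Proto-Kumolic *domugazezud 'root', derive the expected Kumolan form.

Kumolan: *domugazezud > dumugazezud > dumugazizud > zumugazizuz > zumugazizus  (by pre-nasal raising, vowel merger, unconditioned shift, final devoicing)

zumugazizus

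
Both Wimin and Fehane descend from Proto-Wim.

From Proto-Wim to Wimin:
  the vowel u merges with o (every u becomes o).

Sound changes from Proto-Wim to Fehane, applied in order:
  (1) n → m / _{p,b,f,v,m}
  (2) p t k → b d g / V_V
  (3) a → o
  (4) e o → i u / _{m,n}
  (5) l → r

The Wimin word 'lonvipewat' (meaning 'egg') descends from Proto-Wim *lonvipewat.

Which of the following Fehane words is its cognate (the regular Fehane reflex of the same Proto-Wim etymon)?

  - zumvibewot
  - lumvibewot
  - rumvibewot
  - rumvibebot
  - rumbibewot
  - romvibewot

Fehane: *lonvipewat
  lonvipewat → lomvipewat   [nasal place assimilation]
  lomvipewat → lomvibewat   [intervocalic voicing]
  lomvibewat → lomvibewot   [vowel merger]
  lomvibewot → lumvibewot   [pre-nasal raising]
  lumvibewot → rumvibewot   [unconditioned shift]
  giving Fehane rumvibewot.
Only 'rumvibewot' matches the regular Fehane development of *lonvipewat.

rumvibewot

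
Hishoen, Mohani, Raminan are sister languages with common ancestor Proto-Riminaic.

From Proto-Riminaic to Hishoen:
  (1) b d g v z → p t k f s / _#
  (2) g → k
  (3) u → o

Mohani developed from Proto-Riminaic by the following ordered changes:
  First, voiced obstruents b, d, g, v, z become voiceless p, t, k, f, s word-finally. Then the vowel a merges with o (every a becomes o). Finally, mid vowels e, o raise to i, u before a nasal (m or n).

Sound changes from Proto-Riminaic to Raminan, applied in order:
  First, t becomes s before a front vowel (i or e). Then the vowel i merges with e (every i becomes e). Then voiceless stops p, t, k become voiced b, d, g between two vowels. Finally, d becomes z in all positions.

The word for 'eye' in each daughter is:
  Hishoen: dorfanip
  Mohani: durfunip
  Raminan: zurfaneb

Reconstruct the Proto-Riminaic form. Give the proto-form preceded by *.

Position 7: Hishoen has i, Mohani has i, Raminan has e. Hishoen preserves i here (none of its changes turn any other segment into i), so the proto-segment is *i.
Position 1: Hishoen has d, Mohani has d, Raminan has z. Hishoen preserves d here (none of its changes turn any other segment into d), so the proto-segment is *d.
Continuing position by position gives *durfanib; check it forward:
Hishoen: *durfanib
  durfanib → durfanip   [final devoicing]
  durfanip (rule 2 does not apply)
  durfanip → dorfanip   [vowel merger]
  giving Hishoen dorfanip.
Mohani: start from *durfanib.
  rule 1 (final devoicing): durfanib → durfanip
  rule 2 (vowel merger): durfanip → durfonip
  rule 3 (pre-nasal raising): durfonip → durfunip
  ⇒ Mohani durfunip
Raminan: start from *durfanib.
  rule 1: no change — durfanib
  rule 2 (vowel merger): durfanib → durfaneb
  rule 3: no change — durfaneb
  rule 4 (unconditioned shift): durfaneb → zurfaneb
  ⇒ Raminan zurfaneb
Only *durfanib yields all of Hishoen dorfanip, Mohani durfunip, Raminan zurfaneb.

*durfanib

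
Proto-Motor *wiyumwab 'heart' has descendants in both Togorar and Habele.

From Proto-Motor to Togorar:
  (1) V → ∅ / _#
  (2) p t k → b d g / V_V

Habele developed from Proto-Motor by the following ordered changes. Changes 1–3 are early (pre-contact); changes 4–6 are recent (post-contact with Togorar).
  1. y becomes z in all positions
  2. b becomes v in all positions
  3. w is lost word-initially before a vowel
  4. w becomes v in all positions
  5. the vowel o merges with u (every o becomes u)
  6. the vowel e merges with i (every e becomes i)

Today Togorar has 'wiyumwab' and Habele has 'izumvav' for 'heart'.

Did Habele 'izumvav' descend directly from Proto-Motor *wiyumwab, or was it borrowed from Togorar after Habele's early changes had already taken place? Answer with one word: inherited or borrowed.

If inherited, *wiyumwab would pass through all of Habele's changes:
Habele: *wiyumwab
  wiyumwab → wizumwab   [unconditioned shift]
  wizumwab → wizumwav   [unconditioned shift]
  wizumwav → izumwav   [glide loss]
  izumwav → izumvav   [unconditioned shift]
  izumvav (rule 5 does not apply)
  izumvav (rule 6 does not apply)
  giving Habele izumvav.
If borrowed from Togorar 'wiyumwab' after the early changes, it would undergo only the recent ones:
  rule 4 (unconditioned shift): wiyumwab → viyumvab
  rule 5 (vowel merger): no change (viyumvab)
  rule 6 (vowel merger): no change (viyumvab)
  ⇒ as a loan: viyumvab
Habele 'izumvav' matches the inherited outcome exactly, so it is an inherited cognate, not a loan.

inherited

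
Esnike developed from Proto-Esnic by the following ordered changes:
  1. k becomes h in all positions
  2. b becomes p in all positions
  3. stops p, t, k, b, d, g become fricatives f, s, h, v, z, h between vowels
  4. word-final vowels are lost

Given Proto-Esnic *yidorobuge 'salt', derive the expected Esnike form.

yizorofuh

Esnike: start from *yidorobuge.
  rule 1: no change — yidorobuge
  rule 2 (unconditioned shift): yidorobuge → yidoropuge
  rule 3 (intervocalic lenition): yidoropuge → yizorofuhe
  rule 4 (apocope): yizorofuhe → yizorofuh
  ⇒ Esnike yizorofuh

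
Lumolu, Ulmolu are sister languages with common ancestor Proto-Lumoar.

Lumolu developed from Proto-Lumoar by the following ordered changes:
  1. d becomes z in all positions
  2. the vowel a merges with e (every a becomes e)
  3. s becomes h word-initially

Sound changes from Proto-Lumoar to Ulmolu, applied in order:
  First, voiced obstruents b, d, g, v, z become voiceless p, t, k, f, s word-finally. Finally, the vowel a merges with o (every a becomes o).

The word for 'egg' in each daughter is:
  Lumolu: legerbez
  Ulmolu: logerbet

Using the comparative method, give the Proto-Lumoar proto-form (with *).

Position 8: Lumolu has z, Ulmolu has t. Taking the neighbouring segments as reconstructed: Lumolu z could go back to *d or *z; Ulmolu t could go back to *t or *d — the one source consistent with every daughter is *d.
Position 2: Lumolu has e, Ulmolu has o. Taking the neighbouring segments as reconstructed: Lumolu e could go back to *a or *e; Ulmolu o could go back to *a or *o — the one source consistent with every daughter is *a.
Continuing position by position gives *lagerbed; check it forward:
Lumolu: *lagerbed
  lagerbed → lagerbez   [unconditioned shift]
  lagerbez → legerbez   [vowel merger]
  legerbez (rule 3 does not apply)
  giving Lumolu legerbez.
Ulmolu: *lagerbed
  lagerbed → lagerbet   [final devoicing]
  lagerbet → logerbet   [vowel merger]
  giving Ulmolu logerbet.
No other proto-form is consistent with every reflex, so the reconstruction is *lagerbed.

*lagerbed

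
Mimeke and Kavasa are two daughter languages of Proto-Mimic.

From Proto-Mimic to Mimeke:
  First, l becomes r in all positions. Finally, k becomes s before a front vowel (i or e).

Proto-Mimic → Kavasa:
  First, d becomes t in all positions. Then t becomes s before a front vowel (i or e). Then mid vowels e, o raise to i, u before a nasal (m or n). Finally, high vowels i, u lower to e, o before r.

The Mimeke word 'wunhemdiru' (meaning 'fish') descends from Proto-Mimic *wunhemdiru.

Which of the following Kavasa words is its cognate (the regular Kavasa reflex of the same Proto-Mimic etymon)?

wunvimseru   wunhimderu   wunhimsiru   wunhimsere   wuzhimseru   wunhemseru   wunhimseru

Kavasa: *wunhemdiru > wunhemtiru > wunhemsiru > wunhimsiru > wunhimseru  (by unconditioned shift, palatalisation, pre-nasal raising, pre-rhotic lowering)
Only 'wunhimseru' matches the regular Kavasa development of *wunhemdiru.

wunhimseru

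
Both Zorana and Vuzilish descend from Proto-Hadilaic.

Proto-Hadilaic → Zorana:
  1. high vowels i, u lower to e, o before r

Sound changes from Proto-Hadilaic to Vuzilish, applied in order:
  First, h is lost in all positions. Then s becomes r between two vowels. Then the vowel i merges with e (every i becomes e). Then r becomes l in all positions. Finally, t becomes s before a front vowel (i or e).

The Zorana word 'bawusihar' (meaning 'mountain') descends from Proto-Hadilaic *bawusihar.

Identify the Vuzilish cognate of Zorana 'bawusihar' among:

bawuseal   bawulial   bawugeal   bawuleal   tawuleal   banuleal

bawuleal

Vuzilish: *bawusihar
  bawusihar → bawusiar   [h-loss]
  bawusiar → bawuriar   [rhotacism]
  bawuriar → bawurear   [vowel merger]
  bawurear → bawuleal   [unconditioned shift]
  bawuleal (rule 5 does not apply)
  giving Vuzilish bawuleal.
The other candidates each miss or misapply at least one Vuzilish change.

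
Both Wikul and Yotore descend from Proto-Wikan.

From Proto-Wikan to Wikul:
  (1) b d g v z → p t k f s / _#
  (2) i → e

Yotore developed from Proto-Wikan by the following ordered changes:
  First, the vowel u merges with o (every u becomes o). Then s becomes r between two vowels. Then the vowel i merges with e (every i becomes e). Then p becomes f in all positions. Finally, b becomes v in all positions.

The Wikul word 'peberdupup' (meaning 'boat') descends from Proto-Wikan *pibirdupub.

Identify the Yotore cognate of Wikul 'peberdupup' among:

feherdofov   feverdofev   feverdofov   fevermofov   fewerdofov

feverdofov

Yotore: *pibirdupub
  pibirdupub → pibirdopob   [vowel merger]
  pibirdopob (rule 2 does not apply)
  pibirdopob → peberdopob   [vowel merger]
  peberdopob → feberdofob   [unconditioned shift]
  feberdofob → feverdofov   [unconditioned shift]
  giving Yotore feverdofov.
Only 'feverdofov' matches the regular Yotore development of *pibirdupub.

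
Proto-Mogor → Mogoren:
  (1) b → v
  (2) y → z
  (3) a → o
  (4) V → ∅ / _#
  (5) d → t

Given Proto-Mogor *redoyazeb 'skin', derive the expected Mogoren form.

retozozev

Mogoren: *redoyazeb
  redoyazeb → redoyazev   [unconditioned shift]
  redoyazev → redozazev   [unconditioned shift]
  redozazev → redozozev   [vowel merger]
  redozozev (rule 4 does not apply)
  redozozev → retozozev   [unconditioned shift]
  giving Mogoren retozozev.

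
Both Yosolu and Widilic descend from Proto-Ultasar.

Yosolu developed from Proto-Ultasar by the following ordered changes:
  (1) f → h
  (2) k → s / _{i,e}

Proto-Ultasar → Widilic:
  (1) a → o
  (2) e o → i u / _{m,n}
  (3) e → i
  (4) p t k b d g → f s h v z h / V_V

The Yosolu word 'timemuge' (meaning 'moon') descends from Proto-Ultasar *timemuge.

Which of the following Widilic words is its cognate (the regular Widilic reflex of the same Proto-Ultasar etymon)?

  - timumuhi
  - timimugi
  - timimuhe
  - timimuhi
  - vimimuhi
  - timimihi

Widilic: *timemuge > timimuge > timimugi > timimuhi  (by pre-nasal raising, vowel merger, intervocalic lenition)
Among the options, 'timimuhi' alone shows every Widilic change applied in order.

timimuhi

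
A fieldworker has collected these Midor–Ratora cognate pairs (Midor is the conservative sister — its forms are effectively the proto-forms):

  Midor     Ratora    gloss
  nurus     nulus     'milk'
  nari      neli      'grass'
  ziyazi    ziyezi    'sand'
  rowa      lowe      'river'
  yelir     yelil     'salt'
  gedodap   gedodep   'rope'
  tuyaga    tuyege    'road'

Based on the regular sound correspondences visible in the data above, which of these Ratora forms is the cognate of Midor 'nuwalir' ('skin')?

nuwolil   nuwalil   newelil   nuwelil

ziyazi ~ ziyezi, tuyaga ~ tuyege — Midor a corresponds to Ratora e after a consonant, before a consonant other than r, m, n, p, b, f, v.
yelir ~ yelil — Midor r corresponds to Ratora l word-finally.
Applying these to Midor 'nuwalir':
  nuwalir → nuwelir   (a→e after a consonant, before a consonant other than r, m, n, p, b, f, v)
  nuwelir → nuwelil   (r→l word-finally)
So the Ratora cognate is 'nuwelil'.

nuwelil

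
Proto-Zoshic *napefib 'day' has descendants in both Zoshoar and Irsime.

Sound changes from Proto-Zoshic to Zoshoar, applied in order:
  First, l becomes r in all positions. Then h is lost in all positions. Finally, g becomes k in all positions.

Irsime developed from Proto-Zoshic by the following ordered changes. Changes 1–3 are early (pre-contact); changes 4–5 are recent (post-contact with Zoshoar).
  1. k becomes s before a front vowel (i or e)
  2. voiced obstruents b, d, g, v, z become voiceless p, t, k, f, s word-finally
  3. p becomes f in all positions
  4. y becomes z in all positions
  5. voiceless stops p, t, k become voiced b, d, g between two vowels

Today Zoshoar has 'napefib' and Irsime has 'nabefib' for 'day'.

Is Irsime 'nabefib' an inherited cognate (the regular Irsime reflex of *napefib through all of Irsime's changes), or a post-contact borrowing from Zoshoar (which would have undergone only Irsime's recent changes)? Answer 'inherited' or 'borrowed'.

If inherited, *napefib would pass through all of Irsime's changes:
Irsime: *napefib
  napefib (rule 1 does not apply)
  napefib → napefip   [final devoicing]
  napefip → nafefif   [unconditioned shift]
  nafefif (rule 4 does not apply)
  nafefif (rule 5 does not apply)
  giving Irsime nafefif.
If borrowed from Zoshoar 'napefib' after the early changes, it would undergo only the recent ones:
  rule 4 (unconditioned shift): no change (napefib)
  rule 5 (intervocalic voicing): napefib → nabefib
  ⇒ as a loan: nabefib
Irsime 'nabefib' matches the loan outcome 'nabefib', not the inherited 'nafefif' — it skipped the early Irsime changes, so it was borrowed from Zoshoar.

borrowed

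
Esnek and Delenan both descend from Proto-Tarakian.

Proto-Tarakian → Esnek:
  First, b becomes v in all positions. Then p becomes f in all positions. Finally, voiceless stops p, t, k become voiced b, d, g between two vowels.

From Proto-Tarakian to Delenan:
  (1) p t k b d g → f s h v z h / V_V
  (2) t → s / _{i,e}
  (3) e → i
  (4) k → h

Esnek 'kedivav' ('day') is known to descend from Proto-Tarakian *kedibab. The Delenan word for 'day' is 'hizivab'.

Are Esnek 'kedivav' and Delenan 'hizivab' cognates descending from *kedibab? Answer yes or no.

Derive the expected Delenan reflex of *kedibab:
Delenan: *kedibab > kezivab > kizivab > hizivab  (by intervocalic lenition, vowel merger, unconditioned shift)
Delenan 'hizivab' matches the regular reflex exactly, so the pair is cognate.

yes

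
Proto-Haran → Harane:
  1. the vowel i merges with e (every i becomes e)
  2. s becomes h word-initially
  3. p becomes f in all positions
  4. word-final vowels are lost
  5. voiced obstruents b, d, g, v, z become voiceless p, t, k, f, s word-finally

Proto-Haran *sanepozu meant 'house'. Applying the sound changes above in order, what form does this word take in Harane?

Harane: start from *sanepozu.
  rule 1: no change — sanepozu
  rule 2 (debuccalisation): sanepozu → hanepozu
  rule 3 (unconditioned shift): hanepozu → hanefozu
  rule 4 (apocope): hanefozu → hanefoz
  rule 5 (final devoicing): hanefoz → hanefos
  ⇒ Harane hanefos

hanefos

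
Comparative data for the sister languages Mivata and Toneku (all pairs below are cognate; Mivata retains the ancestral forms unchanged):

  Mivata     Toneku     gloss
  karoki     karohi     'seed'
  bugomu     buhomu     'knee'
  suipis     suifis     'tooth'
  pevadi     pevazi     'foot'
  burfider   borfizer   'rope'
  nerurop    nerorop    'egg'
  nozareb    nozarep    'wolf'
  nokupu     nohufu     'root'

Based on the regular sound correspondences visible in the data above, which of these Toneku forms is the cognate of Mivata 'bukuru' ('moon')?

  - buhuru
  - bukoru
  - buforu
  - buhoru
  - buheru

buhoru

nokupu ~ nohufu — Mivata k corresponds to Toneku h between vowels (before a back vowel).
burfider ~ borfizer, nerurop ~ nerorop — Mivata u corresponds to Toneku o after a consonant, before r.
Applying these to Mivata 'bukuru':
  bukuru → buhuru   (k→h between vowels (before a back vowel))
  buhuru → buhoru   (u→o after a consonant, before r)
So the Toneku cognate is 'buhoru'.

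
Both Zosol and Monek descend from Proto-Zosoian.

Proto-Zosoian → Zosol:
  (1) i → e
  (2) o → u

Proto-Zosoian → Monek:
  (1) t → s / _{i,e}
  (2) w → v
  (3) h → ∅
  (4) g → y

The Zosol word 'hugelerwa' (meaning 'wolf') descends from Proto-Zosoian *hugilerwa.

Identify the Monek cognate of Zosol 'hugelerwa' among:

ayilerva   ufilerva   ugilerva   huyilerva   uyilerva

uyilerva

Monek: start from *hugilerwa.
  rule 1: no change — hugilerwa
  rule 2 (unconditioned shift): hugilerwa → hugilerva
  rule 3 (h-loss): hugilerva → ugilerva
  rule 4 (unconditioned shift): ugilerva → uyilerva
  ⇒ Monek uyilerva
Among the options, 'uyilerva' alone shows every Monek change applied in order.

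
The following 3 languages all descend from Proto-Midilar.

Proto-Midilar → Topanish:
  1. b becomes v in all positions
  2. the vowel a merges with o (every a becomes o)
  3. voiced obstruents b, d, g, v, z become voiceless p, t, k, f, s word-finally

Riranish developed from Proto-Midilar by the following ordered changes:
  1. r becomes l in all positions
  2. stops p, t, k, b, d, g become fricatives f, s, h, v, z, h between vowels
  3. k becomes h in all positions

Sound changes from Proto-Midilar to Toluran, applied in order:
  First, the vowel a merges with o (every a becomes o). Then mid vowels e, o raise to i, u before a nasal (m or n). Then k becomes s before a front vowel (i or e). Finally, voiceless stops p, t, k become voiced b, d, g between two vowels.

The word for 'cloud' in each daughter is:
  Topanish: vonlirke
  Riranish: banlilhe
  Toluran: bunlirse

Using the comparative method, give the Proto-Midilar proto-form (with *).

*banlirke

Position 2: Topanish has o, Riranish has a, Toluran has u. Riranish preserves a here (none of its changes turn any other segment into a), so the proto-segment is *a.
Position 1: Topanish has v, Riranish has b, Toluran has b. Riranish preserves b here (none of its changes turn any other segment into b), so the proto-segment is *b.
Continuing position by position gives *banlirke; check it forward:
Topanish: *banlirke
  banlirke → vanlirke   [unconditioned shift]
  vanlirke → vonlirke   [vowel merger]
  vonlirke (rule 3 does not apply)
  giving Topanish vonlirke.
Riranish: *banlirke
  banlirke → banlilke   [unconditioned shift]
  banlilke (rule 2 does not apply)
  banlilke → banlilhe   [unconditioned shift]
  giving Riranish banlilhe.
Toluran: start from *banlirke.
  rule 1 (vowel merger): banlirke → bonlirke
  rule 2 (pre-nasal raising): bonlirke → bunlirke
  rule 3 (palatalisation): bunlirke → bunlirse
  rule 4: no change — bunlirse
  ⇒ Toluran bunlirse
*banlirke is the unique common source.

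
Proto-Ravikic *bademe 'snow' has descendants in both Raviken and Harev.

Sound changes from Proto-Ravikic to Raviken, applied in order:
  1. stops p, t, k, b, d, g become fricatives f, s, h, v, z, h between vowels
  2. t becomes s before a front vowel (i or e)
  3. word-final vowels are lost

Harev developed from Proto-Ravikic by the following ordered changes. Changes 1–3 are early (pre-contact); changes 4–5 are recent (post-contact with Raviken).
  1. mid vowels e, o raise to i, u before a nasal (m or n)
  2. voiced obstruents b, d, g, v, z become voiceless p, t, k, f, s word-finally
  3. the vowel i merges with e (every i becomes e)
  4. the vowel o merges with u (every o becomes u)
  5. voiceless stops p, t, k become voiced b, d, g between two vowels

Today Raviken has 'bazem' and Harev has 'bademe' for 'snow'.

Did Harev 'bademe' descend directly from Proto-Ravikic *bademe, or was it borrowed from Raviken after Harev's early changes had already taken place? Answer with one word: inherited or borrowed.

If inherited, *bademe would pass through all of Harev's changes:
Harev: *bademe > badime > bademe  (by pre-nasal raising, vowel merger)
If borrowed from Raviken 'bazem' after the early changes, it would undergo only the recent ones:
  rule 4 (vowel merger): no change (bazem)
  rule 5 (intervocalic voicing): no change (bazem)
  ⇒ as a loan: bazem
Harev 'bademe' matches the inherited outcome exactly, so it is an inherited cognate, not a loan.

inherited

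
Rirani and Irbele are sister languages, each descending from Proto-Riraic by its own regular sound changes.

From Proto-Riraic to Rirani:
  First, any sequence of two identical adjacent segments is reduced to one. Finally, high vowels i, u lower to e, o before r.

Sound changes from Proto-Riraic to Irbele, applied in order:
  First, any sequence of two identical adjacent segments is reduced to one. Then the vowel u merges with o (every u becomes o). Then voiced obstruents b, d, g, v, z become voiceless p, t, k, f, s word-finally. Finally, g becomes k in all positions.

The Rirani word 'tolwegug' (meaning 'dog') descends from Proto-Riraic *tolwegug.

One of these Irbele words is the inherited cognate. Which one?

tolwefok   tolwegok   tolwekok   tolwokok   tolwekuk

Irbele: *tolwegug
  tolwegug (rule 1 does not apply)
  tolwegug → tolwegog   [vowel merger]
  tolwegog → tolwegok   [final devoicing]
  tolwegok → tolwekok   [unconditioned shift]
  giving Irbele tolwekok.

tolwekok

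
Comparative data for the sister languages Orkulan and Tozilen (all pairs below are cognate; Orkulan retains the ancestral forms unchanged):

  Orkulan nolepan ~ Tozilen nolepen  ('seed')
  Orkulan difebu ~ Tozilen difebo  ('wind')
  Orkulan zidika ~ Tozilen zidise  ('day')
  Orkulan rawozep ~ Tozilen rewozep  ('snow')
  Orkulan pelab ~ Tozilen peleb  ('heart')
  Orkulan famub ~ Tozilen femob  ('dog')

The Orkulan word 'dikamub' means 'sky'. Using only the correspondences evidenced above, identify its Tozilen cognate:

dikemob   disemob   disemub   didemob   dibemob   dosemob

zidika ~ zidise — Orkulan k corresponds to Tozilen s between vowels (before a back vowel).
famub ~ femob — Orkulan a corresponds to Tozilen e after a consonant, before a nasal.
famub ~ femob — Orkulan u corresponds to Tozilen o after a consonant, before a labial obstruent.
Applying these to Orkulan 'dikamub':
  dikamub → disamub   (k→s between vowels (before a back vowel))
  disamub → disemub   (a→e after a consonant, before a nasal)
  disemub → disemob   (u→o after a consonant, before a labial obstruent)
So the Tozilen cognate is 'disemob'.

disemob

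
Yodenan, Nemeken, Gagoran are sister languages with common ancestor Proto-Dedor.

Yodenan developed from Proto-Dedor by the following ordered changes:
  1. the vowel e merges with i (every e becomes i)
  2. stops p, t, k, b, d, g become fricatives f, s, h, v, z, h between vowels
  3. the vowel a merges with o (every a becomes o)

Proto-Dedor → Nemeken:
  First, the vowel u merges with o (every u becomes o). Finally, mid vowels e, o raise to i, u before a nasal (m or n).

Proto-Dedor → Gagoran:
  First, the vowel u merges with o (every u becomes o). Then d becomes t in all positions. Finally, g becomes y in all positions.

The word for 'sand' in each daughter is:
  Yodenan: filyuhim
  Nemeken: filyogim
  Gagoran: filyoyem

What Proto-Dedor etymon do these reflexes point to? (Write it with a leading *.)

Position 6: Yodenan has h, Nemeken has g, Gagoran has y. Nemeken preserves g here (none of its changes turn any other segment into g), so the proto-segment is *g.
Position 5: Yodenan has u, Nemeken has o, Gagoran has o. Yodenan preserves u here (none of its changes turn any other segment into u), so the proto-segment is *u.
Position 7: Yodenan has i, Nemeken has i, Gagoran has e. Gagoran preserves e here (none of its changes turn any other segment into e), so the proto-segment is *e.
Continuing position by position gives *filyugem; check it forward:
Yodenan: *filyugem > filyugim > filyuhim  (by vowel merger, intervocalic lenition)
Nemeken: *filyugem
  filyugem → filyogem   [vowel merger]
  filyogem → filyogim   [pre-nasal raising]
  giving Nemeken filyogim.
Gagoran: start from *filyugem.
  rule 1 (vowel merger): filyugem → filyogem
  rule 2: no change — filyogem
  rule 3 (unconditioned shift): filyogem → filyoyem
  ⇒ Gagoran filyoyem
No other proto-form is consistent with every reflex, so the reconstruction is *filyugem.

*filyugem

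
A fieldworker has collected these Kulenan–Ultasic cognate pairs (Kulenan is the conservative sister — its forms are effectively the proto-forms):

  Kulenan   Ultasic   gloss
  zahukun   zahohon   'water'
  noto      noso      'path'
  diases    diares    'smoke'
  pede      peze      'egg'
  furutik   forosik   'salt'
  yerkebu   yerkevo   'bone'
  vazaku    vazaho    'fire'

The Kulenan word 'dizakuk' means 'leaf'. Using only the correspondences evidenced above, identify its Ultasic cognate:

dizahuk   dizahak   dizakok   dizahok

dizahok

zahukun ~ zahohon, vazaku ~ vazaho — Kulenan k corresponds to Ultasic h between vowels (before a back vowel).
zahukun ~ zahohon, furutik ~ forosik — Kulenan u corresponds to Ultasic o after a consonant, before a consonant other than r, m, n, p, b, f, v.
Applying these to Kulenan 'dizakuk':
  dizakuk → dizahuk   (k→h between vowels (before a back vowel))
  dizahuk → dizahok   (u→o after a consonant, before a consonant other than r, m, n, p, b, f, v)
So the Ultasic cognate is 'dizahok'.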